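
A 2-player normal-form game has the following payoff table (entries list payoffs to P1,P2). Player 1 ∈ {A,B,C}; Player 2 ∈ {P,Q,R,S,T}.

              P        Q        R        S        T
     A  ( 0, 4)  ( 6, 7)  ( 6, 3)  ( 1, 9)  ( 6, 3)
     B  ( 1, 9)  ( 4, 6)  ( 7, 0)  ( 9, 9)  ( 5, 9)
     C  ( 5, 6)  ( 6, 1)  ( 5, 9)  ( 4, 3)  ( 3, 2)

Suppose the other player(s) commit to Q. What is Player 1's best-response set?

u_1(A vs Q) = 6
u_1(B vs Q) = 4
u_1(C vs Q) = 6
max payoff 6 at {A,C}

P1 best: {A,C}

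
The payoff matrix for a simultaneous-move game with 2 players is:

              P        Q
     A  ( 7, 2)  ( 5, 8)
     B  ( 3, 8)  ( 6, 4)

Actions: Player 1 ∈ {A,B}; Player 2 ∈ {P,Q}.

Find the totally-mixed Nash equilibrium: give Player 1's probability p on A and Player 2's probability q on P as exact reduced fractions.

P1 indiff ⇒ q·7+(1-q)·5 = q·3+(1-q)·6 ⇒ q(4) = (1-q)(1) ⇒ q = 1/5
P2 indiff ⇒ p·2+(1-p)·8 = p·8+(1-p)·4 ⇒ p(-6) = (1-p)(-4) ⇒ p = 2/5

p=2/5, q=1/5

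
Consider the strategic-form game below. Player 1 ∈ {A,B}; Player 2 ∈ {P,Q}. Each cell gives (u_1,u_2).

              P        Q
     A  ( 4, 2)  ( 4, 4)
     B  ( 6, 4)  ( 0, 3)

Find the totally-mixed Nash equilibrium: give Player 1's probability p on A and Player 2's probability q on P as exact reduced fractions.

P1 indiff ⇒ q·4+(1-q)·4 = q·6+(1-q)·0 ⇒ q(-2) = (1-q)(-4) ⇒ q = 2/3
P2 indiff ⇒ p·2+(1-p)·4 = p·4+(1-p)·3 ⇒ p(-2) = (1-p)(-1) ⇒ p = 1/3

P1 mixes 1/3 on A; P2 mixes 2/3 on P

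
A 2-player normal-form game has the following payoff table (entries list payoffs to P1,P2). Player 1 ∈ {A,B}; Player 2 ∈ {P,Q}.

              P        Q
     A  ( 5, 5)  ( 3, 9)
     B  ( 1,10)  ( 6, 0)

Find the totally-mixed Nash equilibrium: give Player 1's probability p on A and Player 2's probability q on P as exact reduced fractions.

(p,q) = (5/7, 3/7)

P1 indiff ⇒ q·5+(1-q)·3 = q·1+(1-q)·6 ⇒ q(4) = (1-q)(3) ⇒ q = 3/7
P2 indiff ⇒ p·5+(1-p)·10 = p·9+(1-p)·0 ⇒ p(-4) = (1-p)(-10) ⇒ p = 5/7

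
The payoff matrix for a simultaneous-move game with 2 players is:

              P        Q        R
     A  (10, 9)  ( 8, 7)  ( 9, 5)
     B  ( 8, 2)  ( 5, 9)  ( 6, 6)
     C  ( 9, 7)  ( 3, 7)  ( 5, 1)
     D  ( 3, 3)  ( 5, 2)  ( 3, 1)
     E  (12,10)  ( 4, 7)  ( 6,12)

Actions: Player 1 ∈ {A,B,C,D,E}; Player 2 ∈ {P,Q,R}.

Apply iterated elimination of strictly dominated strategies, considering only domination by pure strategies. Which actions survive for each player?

Remaining: P1:{A,E} P2:{P,R}

P1 drop B (A beats it: P:10>8 Q:8>5 R:9>6)
P1 drop C (A beats it: P:10>9 Q:8>3 R:9>5)
P1 drop D (A beats it: P:10>3 Q:8>5 R:9>3)
P2 drop Q (P beats it: A:9>7 E:10>7)
P1→{A,E} P2→{P,R}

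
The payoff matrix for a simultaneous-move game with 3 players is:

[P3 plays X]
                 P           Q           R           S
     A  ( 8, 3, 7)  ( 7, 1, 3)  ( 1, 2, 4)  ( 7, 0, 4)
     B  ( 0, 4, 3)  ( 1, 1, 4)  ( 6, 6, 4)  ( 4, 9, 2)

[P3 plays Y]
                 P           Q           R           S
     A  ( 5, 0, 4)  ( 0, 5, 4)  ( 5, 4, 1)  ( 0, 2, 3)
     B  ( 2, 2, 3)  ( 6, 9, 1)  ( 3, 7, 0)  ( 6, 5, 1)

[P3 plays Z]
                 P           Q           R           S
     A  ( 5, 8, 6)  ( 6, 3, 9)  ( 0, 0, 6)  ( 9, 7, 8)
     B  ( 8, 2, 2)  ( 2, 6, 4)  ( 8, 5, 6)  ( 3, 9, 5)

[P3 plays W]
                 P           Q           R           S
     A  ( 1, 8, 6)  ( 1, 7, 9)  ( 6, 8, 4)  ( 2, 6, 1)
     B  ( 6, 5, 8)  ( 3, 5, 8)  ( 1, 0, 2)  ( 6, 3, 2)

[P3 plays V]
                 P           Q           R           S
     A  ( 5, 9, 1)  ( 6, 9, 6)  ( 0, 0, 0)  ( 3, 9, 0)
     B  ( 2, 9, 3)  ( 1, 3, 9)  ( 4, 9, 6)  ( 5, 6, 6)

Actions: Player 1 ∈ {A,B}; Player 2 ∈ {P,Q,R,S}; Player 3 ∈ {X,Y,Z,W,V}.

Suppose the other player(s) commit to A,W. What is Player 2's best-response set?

u_2(P vs A,W) = 8
u_2(Q vs A,W) = 7
u_2(R vs A,W) = 8
u_2(S vs A,W) = 6
max payoff 8 at {P,R}

argmax u_2 = {P,R}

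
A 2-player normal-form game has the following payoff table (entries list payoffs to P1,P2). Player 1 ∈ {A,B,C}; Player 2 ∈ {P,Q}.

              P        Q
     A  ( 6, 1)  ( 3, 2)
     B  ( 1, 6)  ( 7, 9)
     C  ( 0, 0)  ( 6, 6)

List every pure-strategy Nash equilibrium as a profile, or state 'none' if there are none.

PSNE = {(B,Q)}

(A,P): not NE [P2→Q gives 2>1]
(A,Q): not NE [P1→B gives 7>3]
(B,P): not NE [P1→A gives 6>1; P2→Q gives 9>6]
(B,Q): NE
(C,P): not NE [P1→A gives 6>0; P2→Q gives 6>0]
(C,Q): not NE [P1→B gives 7>6]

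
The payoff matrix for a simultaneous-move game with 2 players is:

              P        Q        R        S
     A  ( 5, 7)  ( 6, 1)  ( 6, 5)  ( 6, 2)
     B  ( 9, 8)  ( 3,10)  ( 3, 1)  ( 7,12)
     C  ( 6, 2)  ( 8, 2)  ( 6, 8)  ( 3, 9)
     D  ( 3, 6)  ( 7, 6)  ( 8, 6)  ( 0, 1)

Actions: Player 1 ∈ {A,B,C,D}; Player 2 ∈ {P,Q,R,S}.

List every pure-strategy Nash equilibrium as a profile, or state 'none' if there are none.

(A,P): not NE [P1→B gives 9>5]
(A,Q): not NE [P1→C gives 8>6; P2→P gives 7>1]
(A,R): not NE [P1→D gives 8>6; P2→P gives 7>5]
(A,S): not NE [P1→B gives 7>6; P2→P gives 7>2]
(B,P): not NE [P2→S gives 12>8]
(B,Q): not NE [P1→C gives 8>3; P2→S gives 12>10]
(B,R): not NE [P1→D gives 8>3; P2→S gives 12>1]
(B,S): NE
(C,P): not NE [P1→B gives 9>6; P2→S gives 9>2]
(C,Q): not NE [P2→S gives 9>2]
(C,R): not NE [P1→D gives 8>6; P2→S gives 9>8]
(C,S): not NE [P1→B gives 7>3]
(D,P): not NE [P1→B gives 9>3]
(D,Q): not NE [P1→C gives 8>7]
(D,R): NE
(D,S): not NE [P1→B gives 7>0; P2→R gives 6>1]

NE set: (B,S), (D,R)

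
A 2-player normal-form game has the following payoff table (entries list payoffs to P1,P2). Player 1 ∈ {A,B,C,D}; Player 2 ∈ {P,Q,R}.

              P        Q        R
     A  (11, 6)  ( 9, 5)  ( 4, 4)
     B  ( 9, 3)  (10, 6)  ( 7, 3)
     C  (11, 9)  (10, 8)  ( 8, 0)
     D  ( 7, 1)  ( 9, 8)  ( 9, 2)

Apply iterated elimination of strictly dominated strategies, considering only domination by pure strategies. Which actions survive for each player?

P2 drop R (Q beats it: A:5>4 B:6>3 C:8>0 D:8>2)
P1 drop D (B beats it: P:9>7 Q:10>9)
P1→{A,B,C} P2→{P,Q}

Survivors P1:{A,B,C} P2:{P,Q}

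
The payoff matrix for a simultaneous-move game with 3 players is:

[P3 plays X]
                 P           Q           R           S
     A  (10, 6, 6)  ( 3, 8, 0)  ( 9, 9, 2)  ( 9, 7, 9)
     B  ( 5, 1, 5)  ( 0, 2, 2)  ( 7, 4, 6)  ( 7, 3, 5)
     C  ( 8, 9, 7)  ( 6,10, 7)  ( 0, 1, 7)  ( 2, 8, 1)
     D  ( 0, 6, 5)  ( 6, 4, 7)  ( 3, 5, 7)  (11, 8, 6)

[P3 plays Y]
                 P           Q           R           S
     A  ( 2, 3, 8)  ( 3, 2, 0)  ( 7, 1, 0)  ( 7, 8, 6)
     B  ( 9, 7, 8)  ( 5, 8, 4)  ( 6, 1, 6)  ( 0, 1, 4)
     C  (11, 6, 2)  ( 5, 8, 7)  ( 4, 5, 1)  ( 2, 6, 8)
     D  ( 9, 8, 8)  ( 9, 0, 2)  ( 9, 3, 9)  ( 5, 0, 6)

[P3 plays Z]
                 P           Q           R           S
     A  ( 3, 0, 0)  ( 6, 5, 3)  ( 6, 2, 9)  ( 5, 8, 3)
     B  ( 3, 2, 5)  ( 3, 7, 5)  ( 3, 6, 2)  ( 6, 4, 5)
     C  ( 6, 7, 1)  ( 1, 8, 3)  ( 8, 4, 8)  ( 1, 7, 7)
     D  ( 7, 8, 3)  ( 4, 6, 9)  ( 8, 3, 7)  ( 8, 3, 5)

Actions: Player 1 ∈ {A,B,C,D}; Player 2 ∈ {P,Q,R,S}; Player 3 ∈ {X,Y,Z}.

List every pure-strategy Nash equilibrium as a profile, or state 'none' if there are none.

(A,P,X): not NE [P2→R gives 9>6; P3→Y gives 8>6]
(A,P,Y): not NE [P1→C gives 11>2; P2→S gives 8>3]
(A,P,Z): not NE [P1→D gives 7>3; P2→S gives 8>0; P3→Y gives 8>0]
(A,Q,X): not NE [P1→D gives 6>3; P2→R gives 9>8; P3→Z gives 3>0]
(A,Q,Y): not NE [P1→D gives 9>3; P2→S gives 8>2; P3→Z gives 3>0]
(A,Q,Z): not NE [P2→S gives 8>5]
(A,R,X): not NE [P3→Z gives 9>2]
(A,R,Y): not NE [P1→D gives 9>7; P2→S gives 8>1; P3→Z gives 9>0]
(A,R,Z): not NE [P1→D gives 8>6; P2→S gives 8>2]
(A,S,X): not NE [P1→D gives 11>9; P2→R gives 9>7]
(A,S,Y): not NE [P3→X gives 9>6]
(A,S,Z): not NE [P1→D gives 8>5; P3→X gives 9>3]
(B,P,X): not NE [P1→A gives 10>5; P2→R gives 4>1; P3→Y gives 8>5]
(B,P,Y): not NE [P1→C gives 11>9; P2→Q gives 8>7]
(B,P,Z): not NE [P1→D gives 7>3; P2→Q gives 7>2; P3→Y gives 8>5]
(B,Q,X): not NE [P1→D gives 6>0; P2→R gives 4>2; P3→Z gives 5>2]
(B,Q,Y): not NE [P1→D gives 9>5; P3→Z gives 5>4]
(B,Q,Z): not NE [P1→A gives 6>3]
(B,R,X): not NE [P1→A gives 9>7]
(B,R,Y): not NE [P1→D gives 9>6; P2→Q gives 8>1]
(B,R,Z): not NE [P1→D gives 8>3; P2→Q gives 7>6; P3→Y gives 6>2]
(B,S,X): not NE [P1→D gives 11>7; P2→R gives 4>3]
(B,S,Y): not NE [P1→A gives 7>0; P2→Q gives 8>1; P3→Z gives 5>4]
(B,S,Z): not NE [P1→D gives 8>6; P2→Q gives 7>4]
(C,P,X): not NE [P1→A gives 10>8; P2→Q gives 10>9]
(C,P,Y): not NE [P2→Q gives 8>6; P3→X gives 7>2]
(C,P,Z): not NE [P1→D gives 7>6; P2→Q gives 8>7; P3→X gives 7>1]
(C,Q,X): NE
(C,Q,Y): not NE [P1→D gives 9>5]
(C,Q,Z): not NE [P1→A gives 6>1; P3→Y gives 7>3]
(C,R,X): not NE [P1→A gives 9>0; P2→Q gives 10>1; P3→Z gives 8>7]
(C,R,Y): not NE [P1→D gives 9>4; P2→Q gives 8>5; P3→Z gives 8>1]
(C,R,Z): not NE [P2→Q gives 8>4]
(C,S,X): not NE [P1→D gives 11>2; P2→Q gives 10>8; P3→Y gives 8>1]
(C,S,Y): not NE [P1→A gives 7>2; P2→Q gives 8>6]
(C,S,Z): not NE [P1→D gives 8>1; P2→Q gives 8>7; P3→Y gives 8>7]
(D,P,X): not NE [P1→A gives 10>0; P2→S gives 8>6; P3→Y gives 8>5]
(D,P,Y): not NE [P1→C gives 11>9]
(D,P,Z): not NE [P3→Y gives 8>3]
(D,Q,X): not NE [P2→S gives 8>4; P3→Z gives 9>7]
(D,Q,Y): not NE [P2→P gives 8>0; P3→Z gives 9>2]
(D,Q,Z): not NE [P1→A gives 6>4; P2→P gives 8>6]
(D,R,X): not NE [P1→A gives 9>3; P2→S gives 8>5; P3→Y gives 9>7]
(D,R,Y): not NE [P2→P gives 8>3]
(D,R,Z): not NE [P2→P gives 8>3; P3→Y gives 9>7]
(D,S,X): NE
(D,S,Y): not NE [P1→A gives 7>5; P2→P gives 8>0]
(D,S,Z): not NE [P2→P gives 8>3; P3→Y gives 6>5]

Nash profiles: (C,Q,X), (D,S,X)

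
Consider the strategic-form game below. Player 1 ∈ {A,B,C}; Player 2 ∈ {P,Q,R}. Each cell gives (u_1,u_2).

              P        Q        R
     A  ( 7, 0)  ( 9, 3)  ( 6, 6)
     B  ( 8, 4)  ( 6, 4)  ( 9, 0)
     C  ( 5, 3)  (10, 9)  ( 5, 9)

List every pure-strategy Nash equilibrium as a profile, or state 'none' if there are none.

NE set: (B,P), (C,Q)

(A,P): not NE [P1→B gives 8>7; P2→R gives 6>0]
(A,Q): not NE [P1→C gives 10>9; P2→R gives 6>3]
(A,R): not NE [P1→B gives 9>6]
(B,P): NE
(B,Q): not NE [P1→C gives 10>6]
(B,R): not NE [P2→Q gives 4>0]
(C,P): not NE [P1→B gives 8>5; P2→R gives 9>3]
(C,Q): NE
(C,R): not NE [P1→B gives 9>5]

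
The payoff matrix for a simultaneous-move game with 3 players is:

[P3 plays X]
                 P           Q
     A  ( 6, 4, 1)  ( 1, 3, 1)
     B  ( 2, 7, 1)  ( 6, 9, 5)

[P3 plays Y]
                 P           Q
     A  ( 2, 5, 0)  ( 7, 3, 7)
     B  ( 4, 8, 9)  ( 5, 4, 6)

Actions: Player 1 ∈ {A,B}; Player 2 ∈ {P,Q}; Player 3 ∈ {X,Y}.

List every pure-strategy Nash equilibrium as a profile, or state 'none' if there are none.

(A,P,X): NE
(A,P,Y): not NE [P1→B gives 4>2; P3→X gives 1>0]
(A,Q,X): not NE [P1→B gives 6>1; P2→P gives 4>3; P3→Y gives 7>1]
(A,Q,Y): not NE [P2→P gives 5>3]
(B,P,X): not NE [P1→A gives 6>2; P2→Q gives 9>7; P3→Y gives 9>1]
(B,P,Y): NE
(B,Q,X): not NE [P3→Y gives 6>5]
(B,Q,Y): not NE [P1→A gives 7>5; P2→P gives 8>4]

NE set: (A,P,X), (B,P,Y)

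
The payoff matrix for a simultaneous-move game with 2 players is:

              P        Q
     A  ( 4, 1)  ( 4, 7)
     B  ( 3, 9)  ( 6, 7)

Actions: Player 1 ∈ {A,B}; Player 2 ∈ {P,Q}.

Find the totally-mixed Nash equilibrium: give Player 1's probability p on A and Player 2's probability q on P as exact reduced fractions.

P1 mixes 1/4 on A; P2 mixes 2/3 on P

P1 indiff ⇒ q·4+(1-q)·4 = q·3+(1-q)·6 ⇒ q(1) = (1-q)(2) ⇒ q = 2/3
P2 indiff ⇒ p·1+(1-p)·9 = p·7+(1-p)·7 ⇒ p(-6) = (1-p)(-2) ⇒ p = 1/4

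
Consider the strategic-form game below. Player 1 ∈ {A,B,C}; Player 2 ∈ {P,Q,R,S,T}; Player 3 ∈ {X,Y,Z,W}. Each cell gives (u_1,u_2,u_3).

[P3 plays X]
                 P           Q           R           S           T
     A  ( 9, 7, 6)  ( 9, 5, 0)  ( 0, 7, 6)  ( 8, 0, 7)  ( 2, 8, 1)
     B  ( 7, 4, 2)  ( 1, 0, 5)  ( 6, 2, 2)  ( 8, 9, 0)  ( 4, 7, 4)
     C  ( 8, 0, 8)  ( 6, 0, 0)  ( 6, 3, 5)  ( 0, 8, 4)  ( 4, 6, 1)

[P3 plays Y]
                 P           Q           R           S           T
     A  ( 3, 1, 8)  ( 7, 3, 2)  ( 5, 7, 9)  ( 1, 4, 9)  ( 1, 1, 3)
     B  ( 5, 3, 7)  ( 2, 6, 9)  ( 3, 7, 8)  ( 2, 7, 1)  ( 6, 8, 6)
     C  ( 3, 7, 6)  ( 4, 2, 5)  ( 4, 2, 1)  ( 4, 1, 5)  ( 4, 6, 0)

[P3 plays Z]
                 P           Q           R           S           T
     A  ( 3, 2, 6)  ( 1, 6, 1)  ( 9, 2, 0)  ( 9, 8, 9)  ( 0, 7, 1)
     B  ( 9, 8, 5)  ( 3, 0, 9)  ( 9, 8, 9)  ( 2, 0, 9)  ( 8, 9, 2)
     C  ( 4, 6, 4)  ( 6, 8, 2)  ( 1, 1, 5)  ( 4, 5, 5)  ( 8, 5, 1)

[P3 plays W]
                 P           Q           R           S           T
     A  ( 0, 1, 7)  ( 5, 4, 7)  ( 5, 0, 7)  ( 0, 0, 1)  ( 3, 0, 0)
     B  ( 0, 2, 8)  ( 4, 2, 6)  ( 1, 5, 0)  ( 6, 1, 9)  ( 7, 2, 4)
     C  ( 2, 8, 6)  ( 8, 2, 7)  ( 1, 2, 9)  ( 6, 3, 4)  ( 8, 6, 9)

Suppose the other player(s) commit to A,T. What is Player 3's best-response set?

argmax u_3 = {Y}

u_3(X vs A,T) = 1
u_3(Y vs A,T) = 3
u_3(Z vs A,T) = 1
u_3(W vs A,T) = 0
max payoff 3 at {Y}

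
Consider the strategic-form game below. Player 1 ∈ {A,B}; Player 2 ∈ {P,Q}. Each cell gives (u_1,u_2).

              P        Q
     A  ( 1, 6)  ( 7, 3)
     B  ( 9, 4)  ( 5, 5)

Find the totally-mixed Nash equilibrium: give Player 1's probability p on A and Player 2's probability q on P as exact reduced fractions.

P1 indiff ⇒ q·1+(1-q)·7 = q·9+(1-q)·5 ⇒ q(-8) = (1-q)(-2) ⇒ q = 1/5
P2 indiff ⇒ p·6+(1-p)·4 = p·3+(1-p)·5 ⇒ p(3) = (1-p)(1) ⇒ p = 1/4

P1 mixes 1/4 on A; P2 mixes 1/5 on P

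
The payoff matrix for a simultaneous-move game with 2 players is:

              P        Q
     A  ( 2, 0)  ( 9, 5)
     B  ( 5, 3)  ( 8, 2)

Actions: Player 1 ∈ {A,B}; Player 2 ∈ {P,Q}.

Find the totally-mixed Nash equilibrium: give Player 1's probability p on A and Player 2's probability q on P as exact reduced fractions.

(p,q) = (1/6, 1/4)

P1 indiff ⇒ q·2+(1-q)·9 = q·5+(1-q)·8 ⇒ q(-3) = (1-q)(-1) ⇒ q = 1/4
P2 indiff ⇒ p·0+(1-p)·3 = p·5+(1-p)·2 ⇒ p(-5) = (1-p)(-1) ⇒ p = 1/6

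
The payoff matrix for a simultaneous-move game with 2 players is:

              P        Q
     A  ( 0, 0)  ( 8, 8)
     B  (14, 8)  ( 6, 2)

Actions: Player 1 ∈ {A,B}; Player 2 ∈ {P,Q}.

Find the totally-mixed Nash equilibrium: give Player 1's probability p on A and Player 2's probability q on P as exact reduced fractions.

p=3/7, q=1/8

P1 indiff ⇒ q·0+(1-q)·8 = q·14+(1-q)·6 ⇒ q(-14) = (1-q)(-2) ⇒ q = 1/8
P2 indiff ⇒ p·0+(1-p)·8 = p·8+(1-p)·2 ⇒ p(-8) = (1-p)(-6) ⇒ p = 3/7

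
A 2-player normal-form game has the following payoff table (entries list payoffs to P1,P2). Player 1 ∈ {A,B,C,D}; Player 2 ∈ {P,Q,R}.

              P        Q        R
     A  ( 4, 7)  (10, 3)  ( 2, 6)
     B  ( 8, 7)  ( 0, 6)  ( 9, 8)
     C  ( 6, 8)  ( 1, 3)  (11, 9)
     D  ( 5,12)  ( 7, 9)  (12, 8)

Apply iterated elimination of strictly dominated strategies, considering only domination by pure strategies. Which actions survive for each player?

P2 drop Q (P beats it: A:7>3 B:7>6 C:8>3 D:12>9)
P1 drop A (B beats it: P:8>4 R:9>2)
P1→{B,C,D} P2→{P,R}

Survivors P1:{B,C,D} P2:{P,R}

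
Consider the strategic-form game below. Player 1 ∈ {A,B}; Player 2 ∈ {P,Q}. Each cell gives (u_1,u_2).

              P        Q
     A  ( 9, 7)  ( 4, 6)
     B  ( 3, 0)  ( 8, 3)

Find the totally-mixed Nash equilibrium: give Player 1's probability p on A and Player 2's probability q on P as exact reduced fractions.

P1 indiff ⇒ q·9+(1-q)·4 = q·3+(1-q)·8 ⇒ q(6) = (1-q)(4) ⇒ q = 2/5
P2 indiff ⇒ p·7+(1-p)·0 = p·6+(1-p)·3 ⇒ p(1) = (1-p)(3) ⇒ p = 3/4

(p,q) = (3/4, 2/5)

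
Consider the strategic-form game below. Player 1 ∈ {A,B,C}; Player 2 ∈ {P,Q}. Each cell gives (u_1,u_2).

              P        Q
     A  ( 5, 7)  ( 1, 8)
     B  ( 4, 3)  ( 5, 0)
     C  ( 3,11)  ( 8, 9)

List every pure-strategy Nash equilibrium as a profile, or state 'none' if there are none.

(A,P): not NE [P2→Q gives 8>7]
(A,Q): not NE [P1→C gives 8>1]
(B,P): not NE [P1→A gives 5>4]
(B,Q): not NE [P1→C gives 8>5; P2→P gives 3>0]
(C,P): not NE [P1→A gives 5>3]
(C,Q): not NE [P2→P gives 11>9]

Equilibria: none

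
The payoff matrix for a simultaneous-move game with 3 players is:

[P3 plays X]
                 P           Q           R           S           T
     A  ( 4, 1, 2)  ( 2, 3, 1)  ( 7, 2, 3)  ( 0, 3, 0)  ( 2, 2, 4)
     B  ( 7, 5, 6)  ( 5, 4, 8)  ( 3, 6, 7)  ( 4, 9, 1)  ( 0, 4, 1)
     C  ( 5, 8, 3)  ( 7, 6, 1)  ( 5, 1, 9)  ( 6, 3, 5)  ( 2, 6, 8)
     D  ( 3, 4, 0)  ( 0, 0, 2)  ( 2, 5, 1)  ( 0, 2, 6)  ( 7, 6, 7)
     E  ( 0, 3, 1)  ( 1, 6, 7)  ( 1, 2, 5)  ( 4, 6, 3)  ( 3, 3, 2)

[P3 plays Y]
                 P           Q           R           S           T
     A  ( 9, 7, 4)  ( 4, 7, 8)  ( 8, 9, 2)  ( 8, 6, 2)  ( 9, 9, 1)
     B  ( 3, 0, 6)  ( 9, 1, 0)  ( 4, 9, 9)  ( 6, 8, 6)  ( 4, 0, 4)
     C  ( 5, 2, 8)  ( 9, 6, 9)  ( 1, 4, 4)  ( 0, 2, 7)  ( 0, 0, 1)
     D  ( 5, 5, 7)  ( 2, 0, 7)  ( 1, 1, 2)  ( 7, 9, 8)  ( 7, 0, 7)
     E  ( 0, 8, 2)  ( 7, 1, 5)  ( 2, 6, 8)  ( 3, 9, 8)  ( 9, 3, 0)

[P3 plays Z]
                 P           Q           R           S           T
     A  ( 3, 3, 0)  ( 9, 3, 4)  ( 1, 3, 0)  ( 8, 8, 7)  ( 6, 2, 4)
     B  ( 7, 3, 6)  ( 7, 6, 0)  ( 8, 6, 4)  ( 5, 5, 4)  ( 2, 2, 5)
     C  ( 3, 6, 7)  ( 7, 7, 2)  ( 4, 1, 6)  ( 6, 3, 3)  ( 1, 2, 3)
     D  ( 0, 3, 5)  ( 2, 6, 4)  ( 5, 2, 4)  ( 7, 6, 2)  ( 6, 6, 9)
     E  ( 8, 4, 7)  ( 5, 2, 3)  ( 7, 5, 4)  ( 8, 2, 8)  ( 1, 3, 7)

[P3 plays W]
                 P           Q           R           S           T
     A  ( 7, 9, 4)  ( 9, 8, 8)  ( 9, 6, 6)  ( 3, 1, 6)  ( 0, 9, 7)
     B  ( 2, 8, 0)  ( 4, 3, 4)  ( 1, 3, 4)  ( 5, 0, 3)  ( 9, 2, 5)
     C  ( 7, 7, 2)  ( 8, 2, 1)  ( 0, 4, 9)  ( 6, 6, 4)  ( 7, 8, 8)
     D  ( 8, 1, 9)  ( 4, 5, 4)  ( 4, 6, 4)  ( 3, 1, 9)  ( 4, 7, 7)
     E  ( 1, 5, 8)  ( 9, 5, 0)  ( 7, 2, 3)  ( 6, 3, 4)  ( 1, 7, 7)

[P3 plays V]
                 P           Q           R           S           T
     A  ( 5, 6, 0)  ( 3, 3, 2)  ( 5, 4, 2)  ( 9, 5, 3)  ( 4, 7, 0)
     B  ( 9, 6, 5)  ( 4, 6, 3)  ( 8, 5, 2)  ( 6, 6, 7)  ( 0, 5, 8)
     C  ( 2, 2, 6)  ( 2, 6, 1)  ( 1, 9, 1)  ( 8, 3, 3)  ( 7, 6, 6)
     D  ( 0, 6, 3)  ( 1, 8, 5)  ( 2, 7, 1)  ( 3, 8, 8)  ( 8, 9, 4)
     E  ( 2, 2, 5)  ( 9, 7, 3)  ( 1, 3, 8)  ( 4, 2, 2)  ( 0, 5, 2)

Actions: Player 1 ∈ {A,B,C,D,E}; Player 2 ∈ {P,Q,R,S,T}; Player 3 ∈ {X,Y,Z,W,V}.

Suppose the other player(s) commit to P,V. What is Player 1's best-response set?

u_1(A vs P,V) = 5
u_1(B vs P,V) = 9
u_1(C vs P,V) = 2
u_1(D vs P,V) = 0
u_1(E vs P,V) = 2
max payoff 9 at {B}

BR_1 = {B}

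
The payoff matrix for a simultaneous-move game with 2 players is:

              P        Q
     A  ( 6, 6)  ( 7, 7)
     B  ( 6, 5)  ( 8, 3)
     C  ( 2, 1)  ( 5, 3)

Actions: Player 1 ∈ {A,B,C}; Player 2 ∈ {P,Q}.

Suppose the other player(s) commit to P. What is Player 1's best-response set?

u_1(A vs P) = 6
u_1(B vs P) = 6
u_1(C vs P) = 2
max payoff 6 at {A,B}

argmax u_1 = {A,B}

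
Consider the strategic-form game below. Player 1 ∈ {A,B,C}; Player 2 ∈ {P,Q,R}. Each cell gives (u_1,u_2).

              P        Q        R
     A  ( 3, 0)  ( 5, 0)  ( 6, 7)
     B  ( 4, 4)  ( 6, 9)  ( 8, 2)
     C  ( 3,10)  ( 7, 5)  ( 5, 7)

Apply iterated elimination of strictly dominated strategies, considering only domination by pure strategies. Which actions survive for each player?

P1 drop A (B beats it: P:4>3 Q:6>5 R:8>6)
P2 drop R (P beats it: B:4>2 C:10>7)
P1→{B,C} P2→{P,Q}

Survivors P1:{B,C} P2:{P,Q}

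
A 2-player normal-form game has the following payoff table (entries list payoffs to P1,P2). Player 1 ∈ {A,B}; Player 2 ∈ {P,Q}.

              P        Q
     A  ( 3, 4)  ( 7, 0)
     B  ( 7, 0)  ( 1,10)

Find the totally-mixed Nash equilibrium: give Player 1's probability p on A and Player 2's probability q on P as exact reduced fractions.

P1 indiff ⇒ q·3+(1-q)·7 = q·7+(1-q)·1 ⇒ q(-4) = (1-q)(-6) ⇒ q = 3/5
P2 indiff ⇒ p·4+(1-p)·0 = p·0+(1-p)·10 ⇒ p(4) = (1-p)(10) ⇒ p = 5/7

p=5/7, q=3/5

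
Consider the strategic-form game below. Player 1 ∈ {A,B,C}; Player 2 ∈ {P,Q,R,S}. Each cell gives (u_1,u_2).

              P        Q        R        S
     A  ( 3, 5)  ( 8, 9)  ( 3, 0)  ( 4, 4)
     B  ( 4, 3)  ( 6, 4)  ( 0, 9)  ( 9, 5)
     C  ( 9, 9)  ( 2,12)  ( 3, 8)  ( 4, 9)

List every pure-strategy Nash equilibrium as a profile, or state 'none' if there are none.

(A,P): not NE [P1→C gives 9>3; P2→Q gives 9>5]
(A,Q): NE
(A,R): not NE [P2→Q gives 9>0]
(A,S): not NE [P1→B gives 9>4; P2→Q gives 9>4]
(B,P): not NE [P1→C gives 9>4; P2→R gives 9>3]
(B,Q): not NE [P1→A gives 8>6; P2→R gives 9>4]
(B,R): not NE [P1→C gives 3>0]
(B,S): not NE [P2→R gives 9>5]
(C,P): not NE [P2→Q gives 12>9]
(C,Q): not NE [P1→A gives 8>2]
(C,R): not NE [P2→Q gives 12>8]
(C,S): not NE [P1→B gives 9>4; P2→Q gives 12>9]

Nash profiles: (A,Q)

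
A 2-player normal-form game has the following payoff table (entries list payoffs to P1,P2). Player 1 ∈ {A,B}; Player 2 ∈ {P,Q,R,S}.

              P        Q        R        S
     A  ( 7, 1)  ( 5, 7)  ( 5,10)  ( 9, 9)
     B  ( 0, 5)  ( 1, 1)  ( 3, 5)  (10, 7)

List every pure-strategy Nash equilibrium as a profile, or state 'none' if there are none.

PSNE = {(A,R), (B,S)}

(A,P): not NE [P2→R gives 10>1]
(A,Q): not NE [P2→R gives 10>7]
(A,R): NE
(A,S): not NE [P1→B gives 10>9; P2→R gives 10>9]
(B,P): not NE [P1→A gives 7>0; P2→S gives 7>5]
(B,Q): not NE [P1→A gives 5>1; P2→S gives 7>1]
(B,R): not NE [P1→A gives 5>3; P2→S gives 7>5]
(B,S): NE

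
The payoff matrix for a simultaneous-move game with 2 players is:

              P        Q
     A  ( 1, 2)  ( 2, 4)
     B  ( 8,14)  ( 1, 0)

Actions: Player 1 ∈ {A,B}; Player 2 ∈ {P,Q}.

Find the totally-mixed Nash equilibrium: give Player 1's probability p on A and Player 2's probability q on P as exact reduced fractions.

P1 indiff ⇒ q·1+(1-q)·2 = q·8+(1-q)·1 ⇒ q(-7) = (1-q)(-1) ⇒ q = 1/8
P2 indiff ⇒ p·2+(1-p)·14 = p·4+(1-p)·0 ⇒ p(-2) = (1-p)(-14) ⇒ p = 7/8

P1 mixes 7/8 on A; P2 mixes 1/8 on P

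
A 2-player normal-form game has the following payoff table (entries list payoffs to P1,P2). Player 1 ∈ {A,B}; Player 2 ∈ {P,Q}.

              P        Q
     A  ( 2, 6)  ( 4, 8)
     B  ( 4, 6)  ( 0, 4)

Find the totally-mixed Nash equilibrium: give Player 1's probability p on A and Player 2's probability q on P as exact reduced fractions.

p=1/2, q=2/3

P1 indiff ⇒ q·2+(1-q)·4 = q·4+(1-q)·0 ⇒ q(-2) = (1-q)(-4) ⇒ q = 2/3
P2 indiff ⇒ p·6+(1-p)·6 = p·8+(1-p)·4 ⇒ p(-2) = (1-p)(-2) ⇒ p = 1/2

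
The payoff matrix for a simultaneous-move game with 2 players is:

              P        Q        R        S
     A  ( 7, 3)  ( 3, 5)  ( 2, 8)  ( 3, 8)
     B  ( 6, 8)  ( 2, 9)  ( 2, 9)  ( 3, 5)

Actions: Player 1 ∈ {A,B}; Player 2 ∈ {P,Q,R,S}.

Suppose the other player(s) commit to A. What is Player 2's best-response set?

BR_2 = {R,S}

u_2(P vs A) = 3
u_2(Q vs A) = 5
u_2(R vs A) = 8
u_2(S vs A) = 8
max payoff 8 at {R,S}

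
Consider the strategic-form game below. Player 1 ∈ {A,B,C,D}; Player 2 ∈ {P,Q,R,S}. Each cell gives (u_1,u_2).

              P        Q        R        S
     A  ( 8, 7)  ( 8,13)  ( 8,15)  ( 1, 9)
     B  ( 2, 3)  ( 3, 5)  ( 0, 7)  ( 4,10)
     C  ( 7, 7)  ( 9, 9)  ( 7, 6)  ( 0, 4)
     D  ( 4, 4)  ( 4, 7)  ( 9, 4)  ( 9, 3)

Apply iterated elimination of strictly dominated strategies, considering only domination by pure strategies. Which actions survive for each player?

IESDS → P1:{A,C,D} P2:{Q,R}

P1 drop B (D beats it: P:4>2 Q:4>3 R:9>0 S:9>4)
P2 drop P (Q beats it: A:13>7 C:9>7 D:7>4)
P2 drop S (Q beats it: A:13>9 C:9>4 D:7>3)
P1→{A,C,D} P2→{Q,R}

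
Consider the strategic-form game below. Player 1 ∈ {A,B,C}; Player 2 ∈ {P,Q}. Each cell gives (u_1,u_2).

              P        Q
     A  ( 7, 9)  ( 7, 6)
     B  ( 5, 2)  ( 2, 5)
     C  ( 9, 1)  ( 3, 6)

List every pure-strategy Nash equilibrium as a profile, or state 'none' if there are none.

Equilibria: none

(A,P): not NE [P1→C gives 9>7]
(A,Q): not NE [P2→P gives 9>6]
(B,P): not NE [P1→C gives 9>5; P2→Q gives 5>2]
(B,Q): not NE [P1→A gives 7>2]
(C,P): not NE [P2→Q gives 6>1]
(C,Q): not NE [P1→A gives 7>3]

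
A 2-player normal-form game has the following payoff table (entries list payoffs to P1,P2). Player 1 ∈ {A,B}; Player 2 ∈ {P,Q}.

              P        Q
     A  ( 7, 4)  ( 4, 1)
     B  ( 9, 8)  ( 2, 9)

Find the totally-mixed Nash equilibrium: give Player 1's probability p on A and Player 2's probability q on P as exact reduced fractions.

P1 indiff ⇒ q·7+(1-q)·4 = q·9+(1-q)·2 ⇒ q(-2) = (1-q)(-2) ⇒ q = 1/2
P2 indiff ⇒ p·4+(1-p)·8 = p·1+(1-p)·9 ⇒ p(3) = (1-p)(1) ⇒ p = 1/4

(p,q) = (1/4, 1/2)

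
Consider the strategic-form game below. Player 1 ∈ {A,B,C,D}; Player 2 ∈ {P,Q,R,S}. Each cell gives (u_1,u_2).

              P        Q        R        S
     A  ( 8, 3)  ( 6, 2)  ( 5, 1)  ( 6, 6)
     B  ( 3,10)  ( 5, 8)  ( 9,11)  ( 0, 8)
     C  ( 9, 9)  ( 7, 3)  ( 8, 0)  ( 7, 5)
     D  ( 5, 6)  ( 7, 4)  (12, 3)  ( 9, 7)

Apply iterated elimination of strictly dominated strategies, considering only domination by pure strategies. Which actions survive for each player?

P1 drop A (C beats it: P:9>8 Q:7>6 R:8>5 S:7>6)
P1 drop B (D beats it: P:5>3 Q:7>5 R:12>9 S:9>0)
P2 drop Q (P beats it: C:9>3 D:6>4)
P2 drop R (P beats it: C:9>0 D:6>3)
P1→{C,D} P2→{P,S}

Survivors P1:{C,D} P2:{P,S}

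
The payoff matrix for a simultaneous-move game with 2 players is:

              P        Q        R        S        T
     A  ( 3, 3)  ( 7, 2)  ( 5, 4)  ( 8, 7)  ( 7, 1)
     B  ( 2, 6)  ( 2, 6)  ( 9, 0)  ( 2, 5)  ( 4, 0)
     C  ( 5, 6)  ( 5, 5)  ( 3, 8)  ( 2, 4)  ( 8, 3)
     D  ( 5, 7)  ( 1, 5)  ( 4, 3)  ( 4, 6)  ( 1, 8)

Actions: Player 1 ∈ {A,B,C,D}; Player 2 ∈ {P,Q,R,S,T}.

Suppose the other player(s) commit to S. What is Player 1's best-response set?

BR_1 = {A}

u_1(A vs S) = 8
u_1(B vs S) = 2
u_1(C vs S) = 2
u_1(D vs S) = 4
max payoff 8 at {A}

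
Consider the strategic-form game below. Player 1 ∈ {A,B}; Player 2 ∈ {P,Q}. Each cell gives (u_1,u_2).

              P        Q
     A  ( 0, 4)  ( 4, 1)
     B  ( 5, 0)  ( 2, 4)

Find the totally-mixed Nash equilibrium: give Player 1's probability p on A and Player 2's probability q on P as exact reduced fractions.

p=4/7, q=2/7

P1 indiff ⇒ q·0+(1-q)·4 = q·5+(1-q)·2 ⇒ q(-5) = (1-q)(-2) ⇒ q = 2/7
P2 indiff ⇒ p·4+(1-p)·0 = p·1+(1-p)·4 ⇒ p(3) = (1-p)(4) ⇒ p = 4/7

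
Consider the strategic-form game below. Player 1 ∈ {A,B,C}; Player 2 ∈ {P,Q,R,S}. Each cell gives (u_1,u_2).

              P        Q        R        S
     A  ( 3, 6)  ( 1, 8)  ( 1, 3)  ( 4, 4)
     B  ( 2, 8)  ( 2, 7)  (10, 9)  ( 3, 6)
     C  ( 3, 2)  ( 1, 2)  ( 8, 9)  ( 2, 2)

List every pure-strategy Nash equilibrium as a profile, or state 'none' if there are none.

(A,P): not NE [P2→Q gives 8>6]
(A,Q): not NE [P1→B gives 2>1]
(A,R): not NE [P1→B gives 10>1; P2→Q gives 8>3]
(A,S): not NE [P2→Q gives 8>4]
(B,P): not NE [P1→C gives 3>2; P2→R gives 9>8]
(B,Q): not NE [P2→R gives 9>7]
(B,R): NE
(B,S): not NE [P1→A gives 4>3; P2→R gives 9>6]
(C,P): not NE [P2→R gives 9>2]
(C,Q): not NE [P1→B gives 2>1; P2→R gives 9>2]
(C,R): not NE [P1→B gives 10>8]
(C,S): not NE [P1→A gives 4>2; P2→R gives 9>2]

PSNE = {(B,R)}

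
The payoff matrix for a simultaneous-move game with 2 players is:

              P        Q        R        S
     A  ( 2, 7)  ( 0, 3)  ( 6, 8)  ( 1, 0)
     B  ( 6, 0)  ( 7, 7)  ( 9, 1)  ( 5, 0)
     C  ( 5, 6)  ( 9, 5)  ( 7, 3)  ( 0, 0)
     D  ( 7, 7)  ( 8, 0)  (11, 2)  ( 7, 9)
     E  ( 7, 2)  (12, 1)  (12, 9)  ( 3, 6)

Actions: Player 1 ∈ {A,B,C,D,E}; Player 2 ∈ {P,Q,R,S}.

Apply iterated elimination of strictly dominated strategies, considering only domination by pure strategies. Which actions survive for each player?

P1 drop A (B beats it: P:6>2 Q:7>0 R:9>6 S:5>1)
P1 drop B (D beats it: P:7>6 Q:8>7 R:11>9 S:7>5)
P1 drop C (E beats it: P:7>5 Q:12>9 R:12>7 S:3>0)
P2 drop P (S beats it: D:9>7 E:6>2)
P2 drop Q (R beats it: D:2>0 E:9>1)
P1→{D,E} P2→{R,S}

Remaining: P1:{D,E} P2:{R,S}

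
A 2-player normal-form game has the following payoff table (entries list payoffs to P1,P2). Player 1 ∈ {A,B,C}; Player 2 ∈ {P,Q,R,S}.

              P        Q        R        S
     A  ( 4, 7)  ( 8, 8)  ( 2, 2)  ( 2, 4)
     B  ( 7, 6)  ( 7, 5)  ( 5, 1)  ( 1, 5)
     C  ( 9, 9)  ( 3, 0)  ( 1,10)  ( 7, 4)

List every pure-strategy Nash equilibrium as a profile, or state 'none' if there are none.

(A,P): not NE [P1→C gives 9>4; P2→Q gives 8>7]
(A,Q): NE
(A,R): not NE [P1→B gives 5>2; P2→Q gives 8>2]
(A,S): not NE [P1→C gives 7>2; P2→Q gives 8>4]
(B,P): not NE [P1→C gives 9>7]
(B,Q): not NE [P1→A gives 8>7; P2→P gives 6>5]
(B,R): not NE [P2→P gives 6>1]
(B,S): not NE [P1→C gives 7>1; P2→P gives 6>5]
(C,P): not NE [P2→R gives 10>9]
(C,Q): not NE [P1→A gives 8>3; P2→R gives 10>0]
(C,R): not NE [P1→B gives 5>1]
(C,S): not NE [P2→R gives 10>4]

NE set: (A,Q)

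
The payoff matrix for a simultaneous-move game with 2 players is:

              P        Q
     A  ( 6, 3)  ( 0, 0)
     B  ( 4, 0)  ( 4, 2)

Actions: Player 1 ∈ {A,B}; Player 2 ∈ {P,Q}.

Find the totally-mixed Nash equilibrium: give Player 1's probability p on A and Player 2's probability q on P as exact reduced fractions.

P1 mixes 2/5 on A; P2 mixes 2/3 on P

P1 indiff ⇒ q·6+(1-q)·0 = q·4+(1-q)·4 ⇒ q(2) = (1-q)(4) ⇒ q = 2/3
P2 indiff ⇒ p·3+(1-p)·0 = p·0+(1-p)·2 ⇒ p(3) = (1-p)(2) ⇒ p = 2/5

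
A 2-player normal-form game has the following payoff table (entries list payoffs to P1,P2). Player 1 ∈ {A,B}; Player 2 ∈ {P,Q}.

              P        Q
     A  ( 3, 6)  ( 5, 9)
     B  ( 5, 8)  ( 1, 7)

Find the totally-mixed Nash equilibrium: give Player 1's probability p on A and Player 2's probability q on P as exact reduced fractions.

(p,q) = (1/4, 2/3)

P1 indiff ⇒ q·3+(1-q)·5 = q·5+(1-q)·1 ⇒ q(-2) = (1-q)(-4) ⇒ q = 2/3
P2 indiff ⇒ p·6+(1-p)·8 = p·9+(1-p)·7 ⇒ p(-3) = (1-p)(-1) ⇒ p = 1/4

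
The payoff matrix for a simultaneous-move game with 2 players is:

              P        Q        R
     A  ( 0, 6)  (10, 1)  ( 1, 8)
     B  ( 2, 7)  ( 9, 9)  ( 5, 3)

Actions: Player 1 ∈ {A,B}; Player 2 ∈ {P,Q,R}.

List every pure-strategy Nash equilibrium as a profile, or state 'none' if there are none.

(A,P): not NE [P1→B gives 2>0; P2→R gives 8>6]
(A,Q): not NE [P2→R gives 8>1]
(A,R): not NE [P1→B gives 5>1]
(B,P): not NE [P2→Q gives 9>7]
(B,Q): not NE [P1→A gives 10>9]
(B,R): not NE [P2→Q gives 9>3]

No pure NE.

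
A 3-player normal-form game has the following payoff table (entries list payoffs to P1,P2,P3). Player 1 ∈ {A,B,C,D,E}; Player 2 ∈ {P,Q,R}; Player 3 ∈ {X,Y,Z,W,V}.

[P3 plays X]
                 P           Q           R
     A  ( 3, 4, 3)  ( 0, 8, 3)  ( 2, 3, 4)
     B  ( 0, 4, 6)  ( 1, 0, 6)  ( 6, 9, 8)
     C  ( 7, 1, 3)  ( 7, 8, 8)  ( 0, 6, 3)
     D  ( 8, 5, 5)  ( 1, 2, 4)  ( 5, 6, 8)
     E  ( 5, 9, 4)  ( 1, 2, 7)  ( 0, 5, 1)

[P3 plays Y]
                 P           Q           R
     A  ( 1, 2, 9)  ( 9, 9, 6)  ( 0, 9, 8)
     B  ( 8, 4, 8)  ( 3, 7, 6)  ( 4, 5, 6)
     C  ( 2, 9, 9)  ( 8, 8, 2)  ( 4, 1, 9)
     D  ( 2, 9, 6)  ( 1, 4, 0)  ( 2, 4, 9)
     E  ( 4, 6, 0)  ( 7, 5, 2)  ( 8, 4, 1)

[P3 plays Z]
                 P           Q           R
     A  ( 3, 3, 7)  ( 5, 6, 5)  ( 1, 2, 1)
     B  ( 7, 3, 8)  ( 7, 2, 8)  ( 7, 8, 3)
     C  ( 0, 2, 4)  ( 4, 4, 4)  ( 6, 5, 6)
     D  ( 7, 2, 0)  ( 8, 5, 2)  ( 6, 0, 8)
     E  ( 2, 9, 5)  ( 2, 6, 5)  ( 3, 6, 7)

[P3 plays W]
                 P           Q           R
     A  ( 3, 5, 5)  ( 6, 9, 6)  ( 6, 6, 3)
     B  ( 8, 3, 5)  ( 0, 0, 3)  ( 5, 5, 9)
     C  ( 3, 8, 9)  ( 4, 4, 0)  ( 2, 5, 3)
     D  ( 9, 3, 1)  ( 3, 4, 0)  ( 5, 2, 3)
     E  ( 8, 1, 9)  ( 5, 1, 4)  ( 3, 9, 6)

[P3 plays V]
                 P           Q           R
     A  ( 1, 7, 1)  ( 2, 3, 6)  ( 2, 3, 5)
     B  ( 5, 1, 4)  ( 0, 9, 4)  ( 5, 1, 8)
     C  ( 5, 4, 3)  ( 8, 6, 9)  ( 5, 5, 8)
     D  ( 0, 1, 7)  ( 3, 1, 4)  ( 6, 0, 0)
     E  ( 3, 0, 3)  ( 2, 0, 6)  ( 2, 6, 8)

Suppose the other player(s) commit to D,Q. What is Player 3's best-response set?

u_3(X vs D,Q) = 4
u_3(Y vs D,Q) = 0
u_3(Z vs D,Q) = 2
u_3(W vs D,Q) = 0
u_3(V vs D,Q) = 4
max payoff 4 at {X,V}

BR_3 = {X,V}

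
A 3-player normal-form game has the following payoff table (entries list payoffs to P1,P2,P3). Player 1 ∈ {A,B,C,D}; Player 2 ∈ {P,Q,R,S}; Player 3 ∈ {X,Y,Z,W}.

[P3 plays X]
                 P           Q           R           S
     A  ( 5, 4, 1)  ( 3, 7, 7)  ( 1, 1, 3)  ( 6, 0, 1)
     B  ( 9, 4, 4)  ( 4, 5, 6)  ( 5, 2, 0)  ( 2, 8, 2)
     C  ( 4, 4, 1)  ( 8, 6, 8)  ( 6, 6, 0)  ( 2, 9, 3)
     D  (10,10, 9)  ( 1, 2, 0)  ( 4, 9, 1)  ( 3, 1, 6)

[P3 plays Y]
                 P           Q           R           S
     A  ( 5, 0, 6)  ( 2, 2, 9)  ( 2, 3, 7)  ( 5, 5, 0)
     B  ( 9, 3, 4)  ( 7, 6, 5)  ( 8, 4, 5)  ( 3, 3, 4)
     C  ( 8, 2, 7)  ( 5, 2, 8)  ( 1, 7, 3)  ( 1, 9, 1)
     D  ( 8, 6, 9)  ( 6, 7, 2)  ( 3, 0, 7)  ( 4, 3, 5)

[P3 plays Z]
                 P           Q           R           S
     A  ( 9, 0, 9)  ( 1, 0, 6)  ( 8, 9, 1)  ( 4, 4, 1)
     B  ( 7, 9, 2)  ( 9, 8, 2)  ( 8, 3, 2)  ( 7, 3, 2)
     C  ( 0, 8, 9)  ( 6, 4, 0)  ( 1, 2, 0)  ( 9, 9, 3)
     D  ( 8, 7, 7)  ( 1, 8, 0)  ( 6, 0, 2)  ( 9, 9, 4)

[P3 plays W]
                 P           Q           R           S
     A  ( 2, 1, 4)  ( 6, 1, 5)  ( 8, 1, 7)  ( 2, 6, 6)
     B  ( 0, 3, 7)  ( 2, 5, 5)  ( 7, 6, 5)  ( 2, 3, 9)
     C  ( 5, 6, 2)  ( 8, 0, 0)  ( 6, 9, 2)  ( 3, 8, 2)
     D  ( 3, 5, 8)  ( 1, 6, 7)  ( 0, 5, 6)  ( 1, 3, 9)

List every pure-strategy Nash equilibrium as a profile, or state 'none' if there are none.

Nash profiles: (C,S,Z), (D,P,X)

(A,P,X): not NE [P1→D gives 10>5; P2→Q gives 7>4; P3→Z gives 9>1]
(A,P,Y): not NE [P1→B gives 9>5; P2→S gives 5>0; P3→Z gives 9>6]
(A,P,Z): not NE [P2→R gives 9>0]
(A,P,W): not NE [P1→C gives 5>2; P2→S gives 6>1; P3→Z gives 9>4]
(A,Q,X): not NE [P1→C gives 8>3; P3→Y gives 9>7]
(A,Q,Y): not NE [P1→B gives 7>2; P2→S gives 5>2]
(A,Q,Z): not NE [P1→B gives 9>1; P2→R gives 9>0; P3→Y gives 9>6]
(A,Q,W): not NE [P1→C gives 8>6; P2→S gives 6>1; P3→Y gives 9>5]
(A,R,X): not NE [P1→C gives 6>1; P2→Q gives 7>1; P3→W gives 7>3]
(A,R,Y): not NE [P1→B gives 8>2; P2→S gives 5>3]
(A,R,Z): not NE [P3→W gives 7>1]
(A,R,W): not NE [P2→S gives 6>1]
(A,S,X): not NE [P2→Q gives 7>0; P3→W gives 6>1]
(A,S,Y): not NE [P3→W gives 6>0]
(A,S,Z): not NE [P1→D gives 9>4; P2→R gives 9>4; P3→W gives 6>1]
(A,S,W): not NE [P1→C gives 3>2]
(B,P,X): not NE [P1→D gives 10>9; P2→S gives 8>4; P3→W gives 7>4]
(B,P,Y): not NE [P2→Q gives 6>3; P3→W gives 7>4]
(B,P,Z): not NE [P1→A gives 9>7; P3→W gives 7>2]
(B,P,W): not NE [P1→C gives 5>0; P2→R gives 6>3]
(B,Q,X): not NE [P1→C gives 8>4; P2→S gives 8>5]
(B,Q,Y): not NE [P3→X gives 6>5]
(B,Q,Z): not NE [P2→P gives 9>8; P3→X gives 6>2]
(B,Q,W): not NE [P1→C gives 8>2; P2→R gives 6>5; P3→X gives 6>5]
(B,R,X): not NE [P1→C gives 6>5; P2→S gives 8>2; P3→W gives 5>0]
(B,R,Y): not NE [P2→Q gives 6>4]
(B,R,Z): not NE [P2→P gives 9>3; P3→W gives 5>2]
(B,R,W): not NE [P1→A gives 8>7]
(B,S,X): not NE [P1→A gives 6>2; P3→W gives 9>2]
(B,S,Y): not NE [P1→A gives 5>3; P2→Q gives 6>3; P3→W gives 9>4]
(B,S,Z): not NE [P1→D gives 9>7; P2→P gives 9>3; P3→W gives 9>2]
(B,S,W): not NE [P1→C gives 3>2; P2→R gives 6>3]
(C,P,X): not NE [P1→D gives 10>4; P2→S gives 9>4; P3→Z gives 9>1]
(C,P,Y): not NE [P1→B gives 9>8; P2→S gives 9>2; P3→Z gives 9>7]
(C,P,Z): not NE [P1→A gives 9>0; P2→S gives 9>8]
(C,P,W): not NE [P2→R gives 9>6; P3→Z gives 9>2]
(C,Q,X): not NE [P2→S gives 9>6]
(C,Q,Y): not NE [P1→B gives 7>5; P2→S gives 9>2]
(C,Q,Z): not NE [P1→B gives 9>6; P2→S gives 9>4; P3→Y gives 8>0]
(C,Q,W): not NE [P2→R gives 9>0; P3→Y gives 8>0]
(C,R,X): not NE [P2→S gives 9>6; P3→Y gives 3>0]
(C,R,Y): not NE [P1→B gives 8>1; P2→S gives 9>7]
(C,R,Z): not NE [P1→B gives 8>1; P2→S gives 9>2; P3→Y gives 3>0]
(C,R,W): not NE [P1→A gives 8>6; P3→Y gives 3>2]
(C,S,X): not NE [P1→A gives 6>2]
(C,S,Y): not NE [P1→A gives 5>1; P3→Z gives 3>1]
(C,S,Z): NE
(C,S,W): not NE [P2→R gives 9>8; P3→Z gives 3>2]
(D,P,X): NE
(D,P,Y): not NE [P1→B gives 9>8; P2→Q gives 7>6]
(D,P,Z): not NE [P1→A gives 9>8; P2→S gives 9>7; P3→Y gives 9>7]
(D,P,W): not NE [P1→C gives 5>3; P2→Q gives 6>5; P3→Y gives 9>8]
(D,Q,X): not NE [P1→C gives 8>1; P2→P gives 10>2; P3→W gives 7>0]
(D,Q,Y): not NE [P1→B gives 7>6; P3→W gives 7>2]
(D,Q,Z): not NE [P1→B gives 9>1; P2→S gives 9>8; P3→W gives 7>0]
(D,Q,W): not NE [P1→C gives 8>1]
(D,R,X): not NE [P1→C gives 6>4; P2→P gives 10>9; P3→Y gives 7>1]
(D,R,Y): not NE [P1→B gives 8>3; P2→Q gives 7>0]
(D,R,Z): not NE [P1→B gives 8>6; P2→S gives 9>0; P3→Y gives 7>2]
(D,R,W): not NE [P1→A gives 8>0; P2→Q gives 6>5; P3→Y gives 7>6]
(D,S,X): not NE [P1→A gives 6>3; P2→P gives 10>1; P3→W gives 9>6]
(D,S,Y): not NE [P1→A gives 5>4; P2→Q gives 7>3; P3→W gives 9>5]
(D,S,Z): not NE [P3→W gives 9>4]
(D,S,W): not NE [P1→C gives 3>1; P2→Q gives 6>3]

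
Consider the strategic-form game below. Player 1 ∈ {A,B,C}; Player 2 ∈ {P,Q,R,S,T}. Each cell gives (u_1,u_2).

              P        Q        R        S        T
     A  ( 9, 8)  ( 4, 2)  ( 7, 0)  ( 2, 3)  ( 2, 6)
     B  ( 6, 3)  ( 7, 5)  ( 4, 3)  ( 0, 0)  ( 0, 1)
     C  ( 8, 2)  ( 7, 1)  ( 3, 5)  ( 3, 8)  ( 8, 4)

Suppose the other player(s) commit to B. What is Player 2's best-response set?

BR_2 = {Q}

u_2(P vs B) = 3
u_2(Q vs B) = 5
u_2(R vs B) = 3
u_2(S vs B) = 0
u_2(T vs B) = 1
max payoff 5 at {Q}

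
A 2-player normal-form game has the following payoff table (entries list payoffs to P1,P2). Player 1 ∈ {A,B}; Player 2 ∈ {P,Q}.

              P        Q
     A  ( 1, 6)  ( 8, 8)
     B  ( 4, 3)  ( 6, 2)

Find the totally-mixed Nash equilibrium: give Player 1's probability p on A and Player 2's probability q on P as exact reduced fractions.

p=1/3, q=2/5

P1 indiff ⇒ q·1+(1-q)·8 = q·4+(1-q)·6 ⇒ q(-3) = (1-q)(-2) ⇒ q = 2/5
P2 indiff ⇒ p·6+(1-p)·3 = p·8+(1-p)·2 ⇒ p(-2) = (1-p)(-1) ⇒ p = 1/3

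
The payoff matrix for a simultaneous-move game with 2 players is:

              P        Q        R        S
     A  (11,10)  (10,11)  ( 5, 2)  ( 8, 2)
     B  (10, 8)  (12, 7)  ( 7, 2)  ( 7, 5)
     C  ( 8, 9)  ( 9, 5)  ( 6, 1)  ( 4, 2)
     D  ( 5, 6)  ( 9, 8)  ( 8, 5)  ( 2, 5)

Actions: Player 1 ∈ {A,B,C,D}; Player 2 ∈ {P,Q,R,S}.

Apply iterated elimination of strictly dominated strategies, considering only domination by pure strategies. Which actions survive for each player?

IESDS → P1:{A,B} P2:{P,Q}

P1 drop C (B beats it: P:10>8 Q:12>9 R:7>6 S:7>4)
P2 drop R (P beats it: A:10>2 B:8>2 D:6>5)
P1 drop D (A beats it: P:11>5 Q:10>9 S:8>2)
P2 drop S (P beats it: A:10>2 B:8>5)
P1→{A,B} P2→{P,Q}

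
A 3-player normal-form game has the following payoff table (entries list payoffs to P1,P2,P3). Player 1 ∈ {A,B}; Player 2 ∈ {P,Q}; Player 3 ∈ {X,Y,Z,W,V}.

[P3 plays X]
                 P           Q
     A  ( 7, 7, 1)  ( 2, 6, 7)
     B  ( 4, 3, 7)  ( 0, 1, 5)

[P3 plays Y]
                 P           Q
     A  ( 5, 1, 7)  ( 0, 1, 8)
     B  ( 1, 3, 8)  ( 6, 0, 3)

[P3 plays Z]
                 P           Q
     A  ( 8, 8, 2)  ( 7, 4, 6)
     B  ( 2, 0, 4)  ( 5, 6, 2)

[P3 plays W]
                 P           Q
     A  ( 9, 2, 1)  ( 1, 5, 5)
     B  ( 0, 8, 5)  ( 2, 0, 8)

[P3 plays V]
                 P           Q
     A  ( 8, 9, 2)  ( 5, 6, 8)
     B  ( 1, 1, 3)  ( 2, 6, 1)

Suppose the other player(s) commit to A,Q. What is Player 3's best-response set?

u_3(X vs A,Q) = 7
u_3(Y vs A,Q) = 8
u_3(Z vs A,Q) = 6
u_3(W vs A,Q) = 5
u_3(V vs A,Q) = 8
max payoff 8 at {Y,V}

BR_3 = {Y,V}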